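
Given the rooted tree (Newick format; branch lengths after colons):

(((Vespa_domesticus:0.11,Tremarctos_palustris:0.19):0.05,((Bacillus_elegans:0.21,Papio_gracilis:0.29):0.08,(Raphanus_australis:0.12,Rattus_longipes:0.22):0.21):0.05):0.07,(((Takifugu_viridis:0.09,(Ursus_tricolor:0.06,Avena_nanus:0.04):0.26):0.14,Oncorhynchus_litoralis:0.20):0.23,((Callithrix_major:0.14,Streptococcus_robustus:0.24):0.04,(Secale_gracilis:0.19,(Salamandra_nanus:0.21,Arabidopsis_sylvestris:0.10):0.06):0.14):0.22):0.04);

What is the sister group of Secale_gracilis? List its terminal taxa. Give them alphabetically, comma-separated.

Secale_gracilis attaches to the tree at the node subtending (Secale_gracilis,(Salamandra_nanus,Arabidopsis_sylvestris)).
The other lineage descending from that same node — the sister group — is (Salamandra_nanus,Arabidopsis_sylvestris); its 2 tips in alphabetical order are the answer.

Arabidopsis_sylvestris, Salamandra_nanus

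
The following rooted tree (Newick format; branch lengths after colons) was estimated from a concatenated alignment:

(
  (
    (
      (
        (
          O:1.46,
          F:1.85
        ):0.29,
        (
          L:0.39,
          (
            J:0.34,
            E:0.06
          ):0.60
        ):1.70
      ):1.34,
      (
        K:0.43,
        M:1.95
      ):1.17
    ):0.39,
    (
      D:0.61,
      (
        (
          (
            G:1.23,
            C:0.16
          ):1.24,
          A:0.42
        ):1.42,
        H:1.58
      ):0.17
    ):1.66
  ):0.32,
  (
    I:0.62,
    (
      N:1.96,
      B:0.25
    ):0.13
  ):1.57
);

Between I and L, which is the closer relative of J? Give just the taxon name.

L

The MRCA of J and L subtends (L,(J,E)) (3 taxa).
The MRCA of J and I is the root, subtending the entire tree (15 taxa).
The first is nested inside the second, so J shares a more recent common ancestor with L.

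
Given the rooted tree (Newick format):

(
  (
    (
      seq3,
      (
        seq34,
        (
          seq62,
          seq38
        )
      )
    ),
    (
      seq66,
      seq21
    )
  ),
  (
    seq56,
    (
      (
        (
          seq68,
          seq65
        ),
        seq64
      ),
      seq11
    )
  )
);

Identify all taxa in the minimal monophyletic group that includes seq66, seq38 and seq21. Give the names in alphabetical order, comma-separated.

seq21, seq3, seq34, seq38, seq62, seq66

Tracing seq66: it sits inside (seq66,seq21).
Tracing seq38: it sits inside (seq62,seq38).
Tracing seq21: it sits inside (seq66,seq21).
The smallest clade enclosing all 3 is ((seq3,(seq34,(seq62,seq38))),(seq66,seq21)); the answer is its 6 terminal taxa in alphabetical order.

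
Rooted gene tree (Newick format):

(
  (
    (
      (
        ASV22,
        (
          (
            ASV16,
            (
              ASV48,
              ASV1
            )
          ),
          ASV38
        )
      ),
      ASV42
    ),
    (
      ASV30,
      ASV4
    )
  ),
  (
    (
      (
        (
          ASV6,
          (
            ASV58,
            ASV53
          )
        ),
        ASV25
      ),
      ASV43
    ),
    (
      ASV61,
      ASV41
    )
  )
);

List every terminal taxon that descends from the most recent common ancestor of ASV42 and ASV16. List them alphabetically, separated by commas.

ASV1, ASV16, ASV22, ASV38, ASV42, ASV48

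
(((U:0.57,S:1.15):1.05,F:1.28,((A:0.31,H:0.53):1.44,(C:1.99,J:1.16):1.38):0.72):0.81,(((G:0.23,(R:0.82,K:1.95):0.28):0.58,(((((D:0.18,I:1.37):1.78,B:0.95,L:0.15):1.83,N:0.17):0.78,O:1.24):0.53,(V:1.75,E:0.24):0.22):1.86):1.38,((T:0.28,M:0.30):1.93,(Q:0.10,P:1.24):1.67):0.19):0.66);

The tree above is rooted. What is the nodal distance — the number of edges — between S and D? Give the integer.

11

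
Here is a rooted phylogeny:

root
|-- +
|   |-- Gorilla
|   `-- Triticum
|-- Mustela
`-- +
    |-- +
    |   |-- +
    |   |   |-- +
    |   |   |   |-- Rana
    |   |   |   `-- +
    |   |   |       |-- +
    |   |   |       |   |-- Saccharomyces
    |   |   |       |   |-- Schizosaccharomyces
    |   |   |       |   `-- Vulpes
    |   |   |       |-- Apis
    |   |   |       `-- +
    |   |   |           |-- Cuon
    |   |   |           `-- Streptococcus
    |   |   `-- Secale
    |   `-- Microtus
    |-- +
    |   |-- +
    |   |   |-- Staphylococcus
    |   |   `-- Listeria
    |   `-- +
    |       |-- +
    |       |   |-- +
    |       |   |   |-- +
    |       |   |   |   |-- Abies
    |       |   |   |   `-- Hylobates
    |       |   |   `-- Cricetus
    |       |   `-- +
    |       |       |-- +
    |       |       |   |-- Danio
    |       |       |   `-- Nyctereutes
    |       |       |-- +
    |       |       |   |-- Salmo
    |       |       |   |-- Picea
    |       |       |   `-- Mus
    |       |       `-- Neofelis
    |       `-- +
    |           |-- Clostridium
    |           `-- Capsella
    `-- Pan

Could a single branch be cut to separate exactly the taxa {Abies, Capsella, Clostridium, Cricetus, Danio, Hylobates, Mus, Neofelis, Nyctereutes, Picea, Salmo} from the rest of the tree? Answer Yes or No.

Yes

The most recent common ancestor of these taxa subtends ((((Abies,Hylobates),Cricetus),((Danio,Nyctereutes),(Salmo,Picea,Mus),Neofelis)),(Clostridium,Capsella)).
That clade has exactly 11 tips — every listed taxon and nothing else — so the group is monophyletic.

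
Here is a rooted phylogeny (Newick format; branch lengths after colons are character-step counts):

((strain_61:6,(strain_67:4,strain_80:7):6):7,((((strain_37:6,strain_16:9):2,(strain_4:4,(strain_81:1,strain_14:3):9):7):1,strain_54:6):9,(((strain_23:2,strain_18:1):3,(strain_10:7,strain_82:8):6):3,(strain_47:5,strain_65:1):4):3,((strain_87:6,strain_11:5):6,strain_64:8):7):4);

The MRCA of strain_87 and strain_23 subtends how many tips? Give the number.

15

The MRCA of strain_87 and strain_23 is the node subtending ((((strain_37,strain_16),(strain_4,(strain_81,strain_14))),strain_54),(((strain_23,strain_18),(strain_10,strain_82)),(strain_47,strain_65)),((strain_87,strain_11),strain_64)).
That clade contains 15 terminal taxa: strain_10, strain_11, strain_14, strain_16, strain_18, strain_23, strain_37, strain_4, strain_47, strain_54, strain_64, strain_65, strain_81, strain_82, strain_87.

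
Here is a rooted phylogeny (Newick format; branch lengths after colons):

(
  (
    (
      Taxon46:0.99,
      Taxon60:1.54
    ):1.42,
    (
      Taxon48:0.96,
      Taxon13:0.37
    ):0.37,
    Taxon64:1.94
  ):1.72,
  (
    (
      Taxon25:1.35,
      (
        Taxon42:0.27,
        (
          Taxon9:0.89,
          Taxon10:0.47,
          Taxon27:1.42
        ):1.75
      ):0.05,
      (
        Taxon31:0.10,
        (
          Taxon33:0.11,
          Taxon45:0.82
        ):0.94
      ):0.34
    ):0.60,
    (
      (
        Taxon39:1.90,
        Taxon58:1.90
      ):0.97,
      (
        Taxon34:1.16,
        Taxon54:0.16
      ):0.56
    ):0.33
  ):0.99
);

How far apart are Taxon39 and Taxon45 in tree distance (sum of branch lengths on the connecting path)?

The path runs Taxon39 → … → MRCA → … → Taxon45; the MRCA is the node subtending ((Taxon25,(Taxon42,(Taxon9,Taxon10,Taxon27)),(Taxon31,(Taxon33,Taxon45))),((Taxon39,Taxon58),(Taxon34,Taxon54))).
Branch lengths along that path: 1.90 + 0.97 + 0.33 + 0.60 + 0.34 + 0.94 + 0.82 = 5.90.

5.90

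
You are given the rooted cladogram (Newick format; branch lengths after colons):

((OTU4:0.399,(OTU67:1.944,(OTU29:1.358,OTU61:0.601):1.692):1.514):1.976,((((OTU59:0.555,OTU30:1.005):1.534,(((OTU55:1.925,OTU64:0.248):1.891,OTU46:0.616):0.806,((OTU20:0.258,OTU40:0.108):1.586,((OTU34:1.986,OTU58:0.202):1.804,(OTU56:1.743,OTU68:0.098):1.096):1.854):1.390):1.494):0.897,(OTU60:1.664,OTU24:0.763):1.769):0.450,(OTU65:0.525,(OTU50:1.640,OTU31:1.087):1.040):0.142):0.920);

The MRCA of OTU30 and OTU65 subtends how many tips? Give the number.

16

The MRCA of OTU30 and OTU65 is the node subtending ((((OTU59,OTU30),(((OTU55,OTU64),OTU46),((OTU20,OTU40),((OTU34,OTU58),(OTU56,OTU68))))),(OTU60,OTU24)),(OTU65,(OTU50,OTU31))).
That clade contains 16 terminal taxa: OTU20, OTU24, OTU30, OTU31, OTU34, OTU40, OTU46, OTU50, OTU55, OTU56, OTU58, OTU59, OTU60, OTU64, OTU65, OTU68.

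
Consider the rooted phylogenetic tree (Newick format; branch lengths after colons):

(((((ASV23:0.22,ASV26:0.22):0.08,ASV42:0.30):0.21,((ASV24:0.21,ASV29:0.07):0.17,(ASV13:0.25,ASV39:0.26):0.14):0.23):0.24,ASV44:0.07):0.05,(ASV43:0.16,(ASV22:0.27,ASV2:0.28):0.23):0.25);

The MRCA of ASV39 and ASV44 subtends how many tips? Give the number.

8

The MRCA of ASV39 and ASV44 is the node subtending ((((ASV23,ASV26),ASV42),((ASV24,ASV29),(ASV13,ASV39))),ASV44).
That clade contains 8 terminal taxa: ASV13, ASV23, ASV24, ASV26, ASV29, ASV39, ASV42, ASV44.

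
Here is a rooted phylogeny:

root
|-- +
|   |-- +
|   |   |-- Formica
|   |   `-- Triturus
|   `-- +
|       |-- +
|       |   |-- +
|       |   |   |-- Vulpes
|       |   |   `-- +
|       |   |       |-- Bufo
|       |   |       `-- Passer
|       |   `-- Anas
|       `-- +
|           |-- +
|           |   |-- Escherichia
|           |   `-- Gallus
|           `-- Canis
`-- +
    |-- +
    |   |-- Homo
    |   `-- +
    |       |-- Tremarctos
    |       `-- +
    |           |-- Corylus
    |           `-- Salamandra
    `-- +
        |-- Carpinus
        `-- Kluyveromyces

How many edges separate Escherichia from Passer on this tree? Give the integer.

The MRCA of Escherichia and Passer is the node subtending (((Vulpes,(Bufo,Passer)),Anas),((Escherichia,Gallus),Canis)).
From Escherichia up to that node: 3 branches. From Passer up to the same node: 4 branches. Total: 3 + 4 = 7.

7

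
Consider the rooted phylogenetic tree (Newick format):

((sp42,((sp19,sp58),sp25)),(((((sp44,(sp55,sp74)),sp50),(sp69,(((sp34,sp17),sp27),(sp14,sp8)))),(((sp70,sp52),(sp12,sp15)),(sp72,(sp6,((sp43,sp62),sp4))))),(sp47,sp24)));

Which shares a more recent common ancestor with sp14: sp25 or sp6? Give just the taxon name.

The MRCA of sp14 and sp6 subtends ((((sp44,(sp55,sp74)),sp50),(sp69,(((sp34,sp17),sp27),(sp14,sp8)))),(((sp70,sp52),(sp12,sp15)),(sp72,(sp6,((sp43,sp62),sp4))))) (19 taxa).
The MRCA of sp14 and sp25 is the root, subtending the entire tree (25 taxa).
The first is nested inside the second, so sp14 shares a more recent common ancestor with sp6.

sp6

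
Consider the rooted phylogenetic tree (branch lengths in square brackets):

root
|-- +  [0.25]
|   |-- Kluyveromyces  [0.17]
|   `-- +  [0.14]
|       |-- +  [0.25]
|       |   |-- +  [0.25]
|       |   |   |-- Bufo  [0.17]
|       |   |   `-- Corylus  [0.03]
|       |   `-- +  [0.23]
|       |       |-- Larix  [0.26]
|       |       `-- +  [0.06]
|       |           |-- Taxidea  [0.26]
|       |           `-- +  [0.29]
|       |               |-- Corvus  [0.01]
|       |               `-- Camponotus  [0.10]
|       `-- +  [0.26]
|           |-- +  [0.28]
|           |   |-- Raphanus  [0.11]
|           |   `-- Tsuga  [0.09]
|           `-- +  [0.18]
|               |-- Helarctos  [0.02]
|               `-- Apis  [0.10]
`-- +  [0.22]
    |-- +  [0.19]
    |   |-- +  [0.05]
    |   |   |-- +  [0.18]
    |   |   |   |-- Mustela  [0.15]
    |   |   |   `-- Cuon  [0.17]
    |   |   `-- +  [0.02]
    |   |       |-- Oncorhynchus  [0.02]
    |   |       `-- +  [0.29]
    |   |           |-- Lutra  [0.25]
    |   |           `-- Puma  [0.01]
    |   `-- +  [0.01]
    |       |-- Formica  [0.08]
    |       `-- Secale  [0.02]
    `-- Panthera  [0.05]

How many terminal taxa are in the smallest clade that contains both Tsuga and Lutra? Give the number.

19

The MRCA of Tsuga and Lutra is the root, so the clade is the entire tree.
That clade contains 19 terminal taxa: Apis, Bufo, Camponotus, Corvus, Corylus, Cuon, Formica, Helarctos, Kluyveromyces, Larix, Lutra, Mustela, Oncorhynchus, Panthera, Puma, Raphanus, Secale, Taxidea, Tsuga.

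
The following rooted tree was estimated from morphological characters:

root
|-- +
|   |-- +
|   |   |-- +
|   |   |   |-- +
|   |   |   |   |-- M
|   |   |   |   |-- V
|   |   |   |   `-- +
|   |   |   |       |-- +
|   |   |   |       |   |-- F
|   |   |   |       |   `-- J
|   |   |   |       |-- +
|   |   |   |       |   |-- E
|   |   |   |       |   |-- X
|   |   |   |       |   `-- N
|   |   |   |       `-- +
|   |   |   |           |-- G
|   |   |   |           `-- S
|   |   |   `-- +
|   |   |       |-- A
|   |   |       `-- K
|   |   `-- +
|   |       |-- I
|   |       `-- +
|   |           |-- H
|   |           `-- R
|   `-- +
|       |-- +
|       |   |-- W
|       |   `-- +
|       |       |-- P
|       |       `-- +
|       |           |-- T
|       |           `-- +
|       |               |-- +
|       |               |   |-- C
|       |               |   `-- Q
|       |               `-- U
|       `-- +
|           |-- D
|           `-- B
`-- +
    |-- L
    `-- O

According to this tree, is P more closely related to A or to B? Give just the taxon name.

B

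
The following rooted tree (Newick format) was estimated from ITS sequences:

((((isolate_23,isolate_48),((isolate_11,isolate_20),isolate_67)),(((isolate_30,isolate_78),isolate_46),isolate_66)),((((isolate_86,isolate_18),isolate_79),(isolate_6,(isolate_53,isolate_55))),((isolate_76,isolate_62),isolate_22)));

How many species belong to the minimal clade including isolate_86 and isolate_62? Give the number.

9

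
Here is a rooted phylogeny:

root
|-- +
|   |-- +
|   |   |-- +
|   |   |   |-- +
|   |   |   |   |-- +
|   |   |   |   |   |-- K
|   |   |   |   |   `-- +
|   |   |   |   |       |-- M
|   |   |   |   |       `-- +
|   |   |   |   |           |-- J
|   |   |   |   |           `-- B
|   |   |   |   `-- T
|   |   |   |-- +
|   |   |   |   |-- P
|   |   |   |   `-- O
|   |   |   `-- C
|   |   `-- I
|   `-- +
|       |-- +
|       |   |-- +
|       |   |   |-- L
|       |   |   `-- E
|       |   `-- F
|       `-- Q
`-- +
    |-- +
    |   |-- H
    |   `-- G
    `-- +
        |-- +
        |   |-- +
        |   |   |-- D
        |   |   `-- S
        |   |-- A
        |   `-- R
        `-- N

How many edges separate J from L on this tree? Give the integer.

The MRCA of J and L is the node subtending (((((K,(M,(J,B))),T),(P,O),C),I),(((L,E),F),Q)).
From J up to that node: 7 branches. From L up to the same node: 4 branches. Total: 7 + 4 = 11.

11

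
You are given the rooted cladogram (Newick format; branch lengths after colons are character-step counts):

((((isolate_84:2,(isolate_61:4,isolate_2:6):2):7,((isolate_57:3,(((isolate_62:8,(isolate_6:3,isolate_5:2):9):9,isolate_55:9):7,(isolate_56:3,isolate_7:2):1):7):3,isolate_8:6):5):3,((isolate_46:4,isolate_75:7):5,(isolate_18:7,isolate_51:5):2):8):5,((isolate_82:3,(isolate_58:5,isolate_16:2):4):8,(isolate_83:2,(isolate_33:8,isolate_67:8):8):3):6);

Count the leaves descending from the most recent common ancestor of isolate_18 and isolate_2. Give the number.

The MRCA of isolate_18 and isolate_2 is the node subtending (((isolate_84,(isolate_61,isolate_2)),((isolate_57,(((isolate_62,(isolate_6,isolate_5)),isolate_55),(isolate_56,isolate_7))),isolate_8)),((isolate_46,isolate_75),(isolate_18,isolate_51))).
That clade contains 15 terminal taxa: isolate_18, isolate_2, isolate_46, isolate_5, isolate_51, isolate_55, isolate_56, isolate_57, isolate_6, isolate_61, isolate_62, isolate_7, isolate_75, isolate_8, isolate_84.

15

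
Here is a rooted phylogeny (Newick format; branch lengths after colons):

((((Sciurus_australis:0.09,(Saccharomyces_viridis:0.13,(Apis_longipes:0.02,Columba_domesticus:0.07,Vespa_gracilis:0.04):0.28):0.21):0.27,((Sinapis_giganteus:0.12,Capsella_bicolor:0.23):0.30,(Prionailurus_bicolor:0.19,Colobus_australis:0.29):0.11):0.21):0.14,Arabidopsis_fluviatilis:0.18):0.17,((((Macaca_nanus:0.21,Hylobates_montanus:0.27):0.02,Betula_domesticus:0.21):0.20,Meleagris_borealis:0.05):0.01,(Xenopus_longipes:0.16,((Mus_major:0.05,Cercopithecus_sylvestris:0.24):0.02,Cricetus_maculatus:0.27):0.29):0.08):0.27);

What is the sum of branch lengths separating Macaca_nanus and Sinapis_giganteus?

The path runs Macaca_nanus → … → MRCA → … → Sinapis_giganteus; the MRCA is the root of the tree.
Branch lengths along that path: 0.21 + 0.02 + 0.20 + 0.01 + 0.27 + 0.17 + 0.14 + 0.21 + 0.30 + 0.12 = 1.65.

1.65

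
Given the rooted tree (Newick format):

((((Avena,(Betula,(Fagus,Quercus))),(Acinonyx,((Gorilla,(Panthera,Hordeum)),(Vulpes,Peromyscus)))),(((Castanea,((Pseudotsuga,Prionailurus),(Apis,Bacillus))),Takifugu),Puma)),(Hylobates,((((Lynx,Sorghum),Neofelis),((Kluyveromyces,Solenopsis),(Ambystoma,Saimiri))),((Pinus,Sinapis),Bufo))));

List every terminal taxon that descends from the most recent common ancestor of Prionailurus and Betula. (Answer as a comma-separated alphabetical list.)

Acinonyx, Apis, Avena, Bacillus, Betula, Castanea, Fagus, Gorilla, Hordeum, Panthera, Peromyscus, Prionailurus, Pseudotsuga, Puma, Quercus, Takifugu, Vulpes

Tracing Prionailurus: it sits inside (Pseudotsuga,Prionailurus).
Tracing Betula: it sits inside (Betula,(Fagus,Quercus)).
The smallest clade enclosing both is (((Avena,(Betula,(Fagus,Quercus))),(Acinonyx,((Gorilla,(Panthera,Hordeum)),(Vulpes,Peromyscus)))),(((Castanea,((Pseudotsuga,Prionailurus),(Apis,Bacillus))),Takifugu),Puma)); the answer is its 17 terminal taxa in alphabetical order.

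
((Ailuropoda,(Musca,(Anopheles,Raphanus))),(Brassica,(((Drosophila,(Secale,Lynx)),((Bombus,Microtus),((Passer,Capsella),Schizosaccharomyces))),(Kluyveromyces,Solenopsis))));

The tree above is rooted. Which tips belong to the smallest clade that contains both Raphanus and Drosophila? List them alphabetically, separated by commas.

Ailuropoda, Anopheles, Bombus, Brassica, Capsella, Drosophila, Kluyveromyces, Lynx, Microtus, Musca, Passer, Raphanus, Schizosaccharomyces, Secale, Solenopsis

Tracing Raphanus: it sits inside (Anopheles,Raphanus).
Tracing Drosophila: it sits inside (Drosophila,(Secale,Lynx)).
The smallest clade enclosing both is the whole tree (their MRCA is the root), so the answer is all 15 tips in alphabetical order.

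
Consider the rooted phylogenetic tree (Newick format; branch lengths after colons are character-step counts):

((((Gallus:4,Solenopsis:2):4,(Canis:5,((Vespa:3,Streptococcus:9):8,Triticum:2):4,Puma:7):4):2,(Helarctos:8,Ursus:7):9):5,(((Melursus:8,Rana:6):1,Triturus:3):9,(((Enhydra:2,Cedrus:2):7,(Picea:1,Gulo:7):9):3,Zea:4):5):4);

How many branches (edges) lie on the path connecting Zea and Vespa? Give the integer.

9

The MRCA of Zea and Vespa is the root of the tree.
From Zea up to that node: 3 branches. From Vespa up to the same node: 6 branches. Total: 3 + 6 = 9.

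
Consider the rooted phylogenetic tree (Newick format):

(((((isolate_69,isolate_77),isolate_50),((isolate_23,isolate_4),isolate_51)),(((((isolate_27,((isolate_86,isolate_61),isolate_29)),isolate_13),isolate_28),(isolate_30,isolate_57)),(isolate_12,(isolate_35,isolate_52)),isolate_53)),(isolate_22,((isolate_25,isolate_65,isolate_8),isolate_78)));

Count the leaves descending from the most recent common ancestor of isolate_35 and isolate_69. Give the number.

The MRCA of isolate_35 and isolate_69 is the node subtending ((((isolate_69,isolate_77),isolate_50),((isolate_23,isolate_4),isolate_51)),(((((isolate_27,((isolate_86,isolate_61),isolate_29)),isolate_13),isolate_28),(isolate_30,isolate_57)),(isolate_12,(isolate_35,isolate_52)),isolate_53)).
That clade contains 18 terminal taxa: isolate_12, isolate_13, isolate_23, isolate_27, isolate_28, isolate_29, isolate_30, isolate_35, isolate_4, isolate_50, isolate_51, isolate_52, isolate_53, isolate_57, isolate_61, isolate_69, isolate_77, isolate_86.

18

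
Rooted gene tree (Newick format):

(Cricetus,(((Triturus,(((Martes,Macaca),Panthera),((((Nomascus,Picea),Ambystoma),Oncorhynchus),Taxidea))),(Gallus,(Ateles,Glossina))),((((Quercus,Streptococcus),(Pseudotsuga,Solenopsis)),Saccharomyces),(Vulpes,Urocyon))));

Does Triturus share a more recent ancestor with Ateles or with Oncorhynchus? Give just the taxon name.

Oncorhynchus

The MRCA of Triturus and Oncorhynchus subtends (Triturus,(((Martes,Macaca),Panthera),((((Nomascus,Picea),Ambystoma),Oncorhynchus),Taxidea))) (9 taxa).
The MRCA of Triturus and Ateles subtends ((Triturus,(((Martes,Macaca),Panthera),((((Nomascus,Picea),Ambystoma),Oncorhynchus),Taxidea))),(Gallus,(Ateles,Glossina))) (12 taxa).
The first is nested inside the second, so Triturus shares a more recent common ancestor with Oncorhynchus.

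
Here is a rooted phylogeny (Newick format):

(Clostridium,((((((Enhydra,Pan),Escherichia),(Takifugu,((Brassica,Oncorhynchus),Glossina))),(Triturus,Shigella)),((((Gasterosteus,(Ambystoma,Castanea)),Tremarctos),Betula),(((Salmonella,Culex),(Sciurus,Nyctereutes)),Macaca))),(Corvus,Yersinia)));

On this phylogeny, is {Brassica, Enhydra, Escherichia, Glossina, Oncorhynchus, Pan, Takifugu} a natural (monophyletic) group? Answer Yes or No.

Yes

The most recent common ancestor of these taxa subtends (((Enhydra,Pan),Escherichia),(Takifugu,((Brassica,Oncorhynchus),Glossina))).
That clade has exactly 7 tips — every listed taxon and nothing else — so the group is monophyletic.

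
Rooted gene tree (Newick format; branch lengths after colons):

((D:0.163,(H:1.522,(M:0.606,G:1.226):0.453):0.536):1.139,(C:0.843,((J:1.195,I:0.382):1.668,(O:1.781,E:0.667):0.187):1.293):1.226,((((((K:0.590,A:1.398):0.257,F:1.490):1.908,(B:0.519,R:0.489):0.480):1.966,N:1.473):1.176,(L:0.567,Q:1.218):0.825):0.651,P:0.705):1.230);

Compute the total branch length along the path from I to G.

The path runs I → … → MRCA → … → G; the MRCA is the root of the tree.
Branch lengths along that path: 0.382 + 1.668 + 1.293 + 1.226 + 1.139 + 0.536 + 0.453 + 1.226 = 7.923.

7.923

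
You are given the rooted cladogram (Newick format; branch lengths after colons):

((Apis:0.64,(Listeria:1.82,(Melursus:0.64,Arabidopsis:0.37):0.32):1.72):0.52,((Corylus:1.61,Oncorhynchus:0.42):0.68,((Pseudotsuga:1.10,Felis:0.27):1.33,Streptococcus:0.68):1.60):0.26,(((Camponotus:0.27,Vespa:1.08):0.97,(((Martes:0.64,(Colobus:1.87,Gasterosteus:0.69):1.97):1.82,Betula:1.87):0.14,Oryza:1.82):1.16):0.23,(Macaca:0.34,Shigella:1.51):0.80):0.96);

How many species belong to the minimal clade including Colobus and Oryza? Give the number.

5

The MRCA of Colobus and Oryza is the node subtending (((Martes,(Colobus,Gasterosteus)),Betula),Oryza).
That clade contains 5 terminal taxa: Betula, Colobus, Gasterosteus, Martes, Oryza.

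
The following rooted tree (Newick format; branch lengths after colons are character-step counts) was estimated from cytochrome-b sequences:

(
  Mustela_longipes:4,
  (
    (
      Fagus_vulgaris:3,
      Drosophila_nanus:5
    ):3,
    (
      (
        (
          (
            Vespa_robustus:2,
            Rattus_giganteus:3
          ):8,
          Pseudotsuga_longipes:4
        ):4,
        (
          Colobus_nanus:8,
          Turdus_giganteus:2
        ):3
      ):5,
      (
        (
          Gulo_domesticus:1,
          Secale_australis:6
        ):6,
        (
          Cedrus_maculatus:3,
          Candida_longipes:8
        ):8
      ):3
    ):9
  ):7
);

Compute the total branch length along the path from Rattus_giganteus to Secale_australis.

35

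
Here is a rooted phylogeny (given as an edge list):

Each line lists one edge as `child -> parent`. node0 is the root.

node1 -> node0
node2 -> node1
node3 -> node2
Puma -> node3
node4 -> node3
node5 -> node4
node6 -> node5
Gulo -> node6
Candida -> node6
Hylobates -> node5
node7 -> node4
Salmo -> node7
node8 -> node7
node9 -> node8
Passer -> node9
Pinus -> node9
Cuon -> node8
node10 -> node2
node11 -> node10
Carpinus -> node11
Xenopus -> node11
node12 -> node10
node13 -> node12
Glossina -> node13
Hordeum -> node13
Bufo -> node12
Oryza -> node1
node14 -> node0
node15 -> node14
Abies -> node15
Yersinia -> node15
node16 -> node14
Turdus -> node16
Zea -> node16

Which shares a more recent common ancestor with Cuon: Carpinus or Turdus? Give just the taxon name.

The MRCA of Cuon and Carpinus subtends ((Puma,(((Gulo,Candida),Hylobates),(Salmo,((Passer,Pinus),Cuon)))),((Carpinus,Xenopus),((Glossina,Hordeum),Bufo))) (13 taxa).
The MRCA of Cuon and Turdus is the root, subtending the entire tree (18 taxa).
The first is nested inside the second, so Cuon shares a more recent common ancestor with Carpinus.

Carpinus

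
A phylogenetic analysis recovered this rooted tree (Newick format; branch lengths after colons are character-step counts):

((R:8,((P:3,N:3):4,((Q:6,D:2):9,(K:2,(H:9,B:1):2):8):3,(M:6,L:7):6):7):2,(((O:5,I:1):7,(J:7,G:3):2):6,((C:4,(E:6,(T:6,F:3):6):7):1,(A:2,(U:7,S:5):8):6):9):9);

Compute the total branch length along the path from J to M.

45

The path runs J → … → MRCA → … → M; the MRCA is the root of the tree.
Branch lengths along that path: 7 + 2 + 6 + 9 + 2 + 7 + 6 + 6 = 45.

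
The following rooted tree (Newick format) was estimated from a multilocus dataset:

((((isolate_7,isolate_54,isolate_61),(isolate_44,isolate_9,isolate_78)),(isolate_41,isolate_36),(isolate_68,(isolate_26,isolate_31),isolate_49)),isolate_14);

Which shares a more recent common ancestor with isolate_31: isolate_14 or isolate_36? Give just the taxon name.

isolate_36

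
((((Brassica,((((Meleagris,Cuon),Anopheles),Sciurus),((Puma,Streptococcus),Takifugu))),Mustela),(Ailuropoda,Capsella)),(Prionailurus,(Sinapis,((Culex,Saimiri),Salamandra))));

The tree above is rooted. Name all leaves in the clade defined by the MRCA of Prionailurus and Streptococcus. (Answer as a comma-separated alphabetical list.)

Tracing Prionailurus: it sits inside (Prionailurus,(Sinapis,((Culex,Saimiri),Salamandra))).
Tracing Streptococcus: it sits inside (Puma,Streptococcus).
The smallest clade enclosing both is the whole tree (their MRCA is the root), so the answer is all 16 tips in alphabetical order.

Ailuropoda, Anopheles, Brassica, Capsella, Culex, Cuon, Meleagris, Mustela, Prionailurus, Puma, Saimiri, Salamandra, Sciurus, Sinapis, Streptococcus, Takifugu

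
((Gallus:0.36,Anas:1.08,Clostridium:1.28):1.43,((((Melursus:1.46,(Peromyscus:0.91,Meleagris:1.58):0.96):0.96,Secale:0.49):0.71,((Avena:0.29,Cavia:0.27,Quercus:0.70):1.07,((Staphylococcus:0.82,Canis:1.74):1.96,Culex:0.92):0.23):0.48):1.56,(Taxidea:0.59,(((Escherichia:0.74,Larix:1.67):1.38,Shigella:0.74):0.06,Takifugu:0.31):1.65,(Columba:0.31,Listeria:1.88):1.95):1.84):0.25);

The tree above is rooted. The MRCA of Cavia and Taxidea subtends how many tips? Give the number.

17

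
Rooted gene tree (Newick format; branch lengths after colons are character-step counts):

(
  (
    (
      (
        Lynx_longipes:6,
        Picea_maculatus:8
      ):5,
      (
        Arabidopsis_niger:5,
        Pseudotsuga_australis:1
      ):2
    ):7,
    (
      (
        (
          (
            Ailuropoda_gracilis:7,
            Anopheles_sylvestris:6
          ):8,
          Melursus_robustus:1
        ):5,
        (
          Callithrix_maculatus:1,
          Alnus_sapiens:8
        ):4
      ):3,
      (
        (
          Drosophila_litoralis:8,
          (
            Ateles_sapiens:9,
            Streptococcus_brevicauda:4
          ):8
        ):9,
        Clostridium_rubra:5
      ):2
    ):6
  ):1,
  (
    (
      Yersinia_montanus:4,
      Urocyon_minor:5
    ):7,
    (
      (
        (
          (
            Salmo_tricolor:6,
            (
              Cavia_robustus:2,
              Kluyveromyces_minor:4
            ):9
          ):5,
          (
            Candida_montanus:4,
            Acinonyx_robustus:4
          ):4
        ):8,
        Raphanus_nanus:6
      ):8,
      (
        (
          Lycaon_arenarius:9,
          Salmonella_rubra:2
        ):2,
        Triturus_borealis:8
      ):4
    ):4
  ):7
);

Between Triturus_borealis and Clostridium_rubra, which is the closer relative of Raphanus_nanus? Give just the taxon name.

The MRCA of Raphanus_nanus and Triturus_borealis subtends ((((Salmo_tricolor,(Cavia_robustus,Kluyveromyces_minor)),(Candida_montanus,Acinonyx_robustus)),Raphanus_nanus),((Lycaon_arenarius,Salmonella_rubra),Triturus_borealis)) (9 taxa).
The MRCA of Raphanus_nanus and Clostridium_rubra is the root, subtending the entire tree (24 taxa).
The first is nested inside the second, so Raphanus_nanus shares a more recent common ancestor with Triturus_borealis.

Triturus_borealis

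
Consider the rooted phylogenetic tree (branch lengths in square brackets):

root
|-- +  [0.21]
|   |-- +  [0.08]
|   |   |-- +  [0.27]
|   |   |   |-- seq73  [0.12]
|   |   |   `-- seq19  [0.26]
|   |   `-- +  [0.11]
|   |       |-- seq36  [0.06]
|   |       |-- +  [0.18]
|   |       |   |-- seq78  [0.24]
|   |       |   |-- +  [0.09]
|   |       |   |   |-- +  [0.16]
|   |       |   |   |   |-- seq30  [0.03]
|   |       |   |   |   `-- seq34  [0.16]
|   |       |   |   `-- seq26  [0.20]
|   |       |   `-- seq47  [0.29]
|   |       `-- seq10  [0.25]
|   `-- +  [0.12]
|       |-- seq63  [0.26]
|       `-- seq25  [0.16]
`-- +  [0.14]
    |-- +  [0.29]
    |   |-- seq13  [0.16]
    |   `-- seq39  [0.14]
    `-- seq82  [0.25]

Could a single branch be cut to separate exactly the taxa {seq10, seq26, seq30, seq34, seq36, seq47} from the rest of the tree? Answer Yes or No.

No

The MRCA of the listed taxa subtends (seq36,(seq78,((seq30,seq34),seq26),seq47),seq10).
That clade also contains seq78, which is not in the proposed group, so the group is not monophyletic.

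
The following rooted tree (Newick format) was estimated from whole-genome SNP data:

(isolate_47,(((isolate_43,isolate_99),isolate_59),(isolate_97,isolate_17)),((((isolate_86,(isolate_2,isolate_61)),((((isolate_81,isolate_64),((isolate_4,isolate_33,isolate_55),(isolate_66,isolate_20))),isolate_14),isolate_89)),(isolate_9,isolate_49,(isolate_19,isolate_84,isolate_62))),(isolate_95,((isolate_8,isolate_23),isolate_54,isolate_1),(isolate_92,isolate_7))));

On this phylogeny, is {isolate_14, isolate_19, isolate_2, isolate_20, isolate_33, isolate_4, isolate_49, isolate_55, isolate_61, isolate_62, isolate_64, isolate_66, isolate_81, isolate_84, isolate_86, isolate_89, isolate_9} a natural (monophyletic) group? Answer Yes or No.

The most recent common ancestor of these taxa subtends (((isolate_86,(isolate_2,isolate_61)),((((isolate_81,isolate_64),((isolate_4,isolate_33,isolate_55),(isolate_66,isolate_20))),isolate_14),isolate_89)),(isolate_9,isolate_49,(isolate_19,isolate_84,isolate_62))).
That clade has exactly 17 tips — every listed taxon and nothing else — so the group is monophyletic.

Yes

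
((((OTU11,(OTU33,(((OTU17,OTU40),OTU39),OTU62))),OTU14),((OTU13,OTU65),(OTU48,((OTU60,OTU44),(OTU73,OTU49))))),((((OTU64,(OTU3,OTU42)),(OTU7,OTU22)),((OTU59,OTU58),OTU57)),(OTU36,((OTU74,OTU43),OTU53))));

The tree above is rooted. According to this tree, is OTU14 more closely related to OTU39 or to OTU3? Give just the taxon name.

The MRCA of OTU14 and OTU39 subtends ((OTU11,(OTU33,(((OTU17,OTU40),OTU39),OTU62))),OTU14) (7 taxa).
The MRCA of OTU14 and OTU3 is the root, subtending the entire tree (26 taxa).
The first is nested inside the second, so OTU14 shares a more recent common ancestor with OTU39.

OTU39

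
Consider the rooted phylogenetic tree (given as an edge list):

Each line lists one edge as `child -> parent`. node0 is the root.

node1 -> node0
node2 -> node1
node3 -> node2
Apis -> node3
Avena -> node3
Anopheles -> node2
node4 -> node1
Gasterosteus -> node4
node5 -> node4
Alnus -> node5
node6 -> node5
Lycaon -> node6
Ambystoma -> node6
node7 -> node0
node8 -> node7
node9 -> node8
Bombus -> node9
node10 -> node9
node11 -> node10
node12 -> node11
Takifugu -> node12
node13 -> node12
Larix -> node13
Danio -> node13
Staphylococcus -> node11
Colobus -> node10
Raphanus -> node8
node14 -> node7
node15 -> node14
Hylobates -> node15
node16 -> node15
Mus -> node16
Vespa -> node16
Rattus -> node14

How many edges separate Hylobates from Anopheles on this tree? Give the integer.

The MRCA of Hylobates and Anopheles is the root of the tree.
From Hylobates up to that node: 4 branches. From Anopheles up to the same node: 3 branches. Total: 4 + 3 = 7.

7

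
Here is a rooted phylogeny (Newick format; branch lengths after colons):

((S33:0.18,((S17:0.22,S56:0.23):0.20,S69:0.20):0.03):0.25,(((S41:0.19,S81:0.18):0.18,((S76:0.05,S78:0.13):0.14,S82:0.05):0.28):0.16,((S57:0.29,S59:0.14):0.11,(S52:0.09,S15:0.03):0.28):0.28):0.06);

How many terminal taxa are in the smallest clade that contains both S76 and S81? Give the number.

The MRCA of S76 and S81 is the node subtending ((S41,S81),((S76,S78),S82)).
That clade contains 5 terminal taxa: S41, S76, S78, S81, S82.

5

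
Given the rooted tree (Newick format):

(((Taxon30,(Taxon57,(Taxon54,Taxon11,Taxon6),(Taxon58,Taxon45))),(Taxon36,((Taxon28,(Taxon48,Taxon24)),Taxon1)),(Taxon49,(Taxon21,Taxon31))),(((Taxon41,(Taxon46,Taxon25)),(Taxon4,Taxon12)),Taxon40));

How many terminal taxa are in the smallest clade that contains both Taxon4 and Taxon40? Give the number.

6

The MRCA of Taxon4 and Taxon40 is the node subtending (((Taxon41,(Taxon46,Taxon25)),(Taxon4,Taxon12)),Taxon40).
That clade contains 6 terminal taxa: Taxon12, Taxon25, Taxon4, Taxon40, Taxon41, Taxon46.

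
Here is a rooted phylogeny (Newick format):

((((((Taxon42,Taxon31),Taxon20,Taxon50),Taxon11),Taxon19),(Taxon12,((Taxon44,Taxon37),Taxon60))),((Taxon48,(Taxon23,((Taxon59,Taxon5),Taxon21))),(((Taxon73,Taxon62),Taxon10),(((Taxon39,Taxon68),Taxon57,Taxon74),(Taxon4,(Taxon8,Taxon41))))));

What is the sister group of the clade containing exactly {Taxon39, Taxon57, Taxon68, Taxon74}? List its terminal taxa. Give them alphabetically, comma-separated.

Taxon4, Taxon41, Taxon8

The clade containing exactly {Taxon39, Taxon57, Taxon68, Taxon74} attaches to the tree at the node subtending (((Taxon39,Taxon68),Taxon57,Taxon74),(Taxon4,(Taxon8,Taxon41))).
The other lineage descending from that same node — the sister group — is (Taxon4,(Taxon8,Taxon41)); its 3 tips in alphabetical order are the answer.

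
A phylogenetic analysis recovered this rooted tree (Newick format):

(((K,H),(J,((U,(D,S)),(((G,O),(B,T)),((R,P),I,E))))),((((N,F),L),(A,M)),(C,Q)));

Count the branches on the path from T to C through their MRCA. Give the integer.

10

The MRCA of T and C is the root of the tree.
From T up to that node: 7 branches. From C up to the same node: 3 branches. Total: 7 + 3 = 10.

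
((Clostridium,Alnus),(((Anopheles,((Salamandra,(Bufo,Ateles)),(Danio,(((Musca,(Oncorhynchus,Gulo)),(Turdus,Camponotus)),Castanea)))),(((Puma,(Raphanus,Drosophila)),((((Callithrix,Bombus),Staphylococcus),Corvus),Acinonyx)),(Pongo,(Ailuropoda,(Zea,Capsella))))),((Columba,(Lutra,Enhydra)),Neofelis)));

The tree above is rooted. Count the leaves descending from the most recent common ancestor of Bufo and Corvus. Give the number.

The MRCA of Bufo and Corvus is the node subtending ((Anopheles,((Salamandra,(Bufo,Ateles)),(Danio,(((Musca,(Oncorhynchus,Gulo)),(Turdus,Camponotus)),Castanea)))),(((Puma,(Raphanus,Drosophila)),((((Callithrix,Bombus),Staphylococcus),Corvus),Acinonyx)),(Pongo,(Ailuropoda,(Zea,Capsella))))).
That clade contains 23 terminal taxa: Acinonyx, Ailuropoda, Anopheles, Ateles, Bombus, Bufo, Callithrix, Camponotus, Capsella, Castanea, Corvus, Danio, Drosophila, Gulo, Musca, Oncorhynchus, Pongo, Puma, Raphanus, Salamandra, Staphylococcus, Turdus, Zea.

23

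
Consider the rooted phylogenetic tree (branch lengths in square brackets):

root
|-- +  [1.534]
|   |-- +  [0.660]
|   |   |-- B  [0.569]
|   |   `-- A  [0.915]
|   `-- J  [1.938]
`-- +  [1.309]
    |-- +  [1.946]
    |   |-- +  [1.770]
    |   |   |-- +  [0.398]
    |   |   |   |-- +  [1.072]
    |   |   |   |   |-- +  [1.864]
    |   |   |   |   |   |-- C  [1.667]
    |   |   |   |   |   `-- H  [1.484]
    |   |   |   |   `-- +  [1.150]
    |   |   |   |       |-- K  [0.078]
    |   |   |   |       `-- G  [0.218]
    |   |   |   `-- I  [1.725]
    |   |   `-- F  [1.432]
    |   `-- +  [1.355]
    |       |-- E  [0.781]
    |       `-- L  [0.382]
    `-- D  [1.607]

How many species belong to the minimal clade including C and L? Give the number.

8

The MRCA of C and L is the node subtending (((((C,H),(K,G)),I),F),(E,L)).
That clade contains 8 terminal taxa: C, E, F, G, H, I, K, L.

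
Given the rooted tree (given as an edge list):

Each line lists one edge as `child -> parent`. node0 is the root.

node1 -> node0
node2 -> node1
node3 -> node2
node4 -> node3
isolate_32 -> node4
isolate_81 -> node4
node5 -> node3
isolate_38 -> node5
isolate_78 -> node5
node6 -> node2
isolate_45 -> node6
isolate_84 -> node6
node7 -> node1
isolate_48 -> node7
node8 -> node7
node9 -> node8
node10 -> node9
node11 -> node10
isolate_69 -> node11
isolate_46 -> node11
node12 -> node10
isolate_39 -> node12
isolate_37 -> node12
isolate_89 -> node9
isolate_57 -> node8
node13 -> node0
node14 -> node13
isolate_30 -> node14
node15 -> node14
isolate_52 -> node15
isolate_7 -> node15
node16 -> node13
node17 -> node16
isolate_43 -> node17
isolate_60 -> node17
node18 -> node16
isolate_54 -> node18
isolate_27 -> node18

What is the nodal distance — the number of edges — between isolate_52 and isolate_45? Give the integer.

The MRCA of isolate_52 and isolate_45 is the root of the tree.
From isolate_52 up to that node: 4 branches. From isolate_45 up to the same node: 4 branches. Total: 4 + 4 = 8.

8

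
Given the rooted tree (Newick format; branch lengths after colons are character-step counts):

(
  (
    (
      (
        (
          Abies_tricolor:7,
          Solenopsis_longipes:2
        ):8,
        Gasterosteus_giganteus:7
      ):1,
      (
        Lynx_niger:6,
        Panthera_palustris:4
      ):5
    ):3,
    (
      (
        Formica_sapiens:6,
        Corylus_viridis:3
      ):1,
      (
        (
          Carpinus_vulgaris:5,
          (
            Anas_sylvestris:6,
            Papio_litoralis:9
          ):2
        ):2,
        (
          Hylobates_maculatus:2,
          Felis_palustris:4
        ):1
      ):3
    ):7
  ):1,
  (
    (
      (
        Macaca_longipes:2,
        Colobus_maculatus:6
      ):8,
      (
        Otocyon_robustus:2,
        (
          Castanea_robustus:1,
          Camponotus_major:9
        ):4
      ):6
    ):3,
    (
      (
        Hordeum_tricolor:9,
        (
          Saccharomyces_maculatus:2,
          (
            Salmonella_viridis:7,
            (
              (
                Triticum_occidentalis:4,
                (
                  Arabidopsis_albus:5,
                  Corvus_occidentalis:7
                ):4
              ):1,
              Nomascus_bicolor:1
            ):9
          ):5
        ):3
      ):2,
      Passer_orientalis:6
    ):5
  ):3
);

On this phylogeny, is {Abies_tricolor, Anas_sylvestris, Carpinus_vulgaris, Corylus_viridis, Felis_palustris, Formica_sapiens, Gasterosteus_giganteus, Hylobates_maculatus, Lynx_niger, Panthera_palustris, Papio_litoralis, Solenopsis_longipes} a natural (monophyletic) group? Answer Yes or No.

Yes

The most recent common ancestor of these taxa subtends ((((Abies_tricolor,Solenopsis_longipes),Gasterosteus_giganteus),(Lynx_niger,Panthera_palustris)),((Formica_sapiens,Corylus_viridis),((Carpinus_vulgaris,(Anas_sylvestris,Papio_litoralis)),(Hylobates_maculatus,Felis_palustris)))).
That clade has exactly 12 tips — every listed taxon and nothing else — so the group is monophyletic.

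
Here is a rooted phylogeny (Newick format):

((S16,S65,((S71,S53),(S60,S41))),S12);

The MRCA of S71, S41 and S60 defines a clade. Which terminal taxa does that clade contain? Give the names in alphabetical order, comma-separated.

S41, S53, S60, S71

Tracing S71: it sits inside (S71,S53).
Tracing S41: it sits inside (S60,S41).
Tracing S60: it sits inside (S60,S41).
The smallest clade enclosing all 3 is ((S71,S53),(S60,S41)); the answer is its 4 terminal taxa in alphabetical order.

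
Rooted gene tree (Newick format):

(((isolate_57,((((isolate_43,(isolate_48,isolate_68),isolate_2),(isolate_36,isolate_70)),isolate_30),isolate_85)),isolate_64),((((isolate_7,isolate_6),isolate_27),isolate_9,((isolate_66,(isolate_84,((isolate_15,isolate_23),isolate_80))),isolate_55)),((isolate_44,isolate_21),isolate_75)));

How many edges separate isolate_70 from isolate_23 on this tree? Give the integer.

The MRCA of isolate_70 and isolate_23 is the root of the tree.
From isolate_70 up to that node: 7 branches. From isolate_23 up to the same node: 8 branches. Total: 7 + 8 = 15.

15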